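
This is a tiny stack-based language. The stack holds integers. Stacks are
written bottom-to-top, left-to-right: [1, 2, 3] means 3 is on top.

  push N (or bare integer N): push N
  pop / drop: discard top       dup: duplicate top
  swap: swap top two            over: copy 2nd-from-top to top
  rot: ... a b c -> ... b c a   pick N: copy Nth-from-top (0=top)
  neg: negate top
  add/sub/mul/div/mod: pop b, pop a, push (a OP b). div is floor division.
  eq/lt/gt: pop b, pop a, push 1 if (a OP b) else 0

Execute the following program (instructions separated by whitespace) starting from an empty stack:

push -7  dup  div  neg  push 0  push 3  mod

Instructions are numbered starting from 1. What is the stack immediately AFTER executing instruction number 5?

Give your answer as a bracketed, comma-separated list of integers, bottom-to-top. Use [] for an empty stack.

Answer: [-1, 0]

Derivation:
Step 1 ('push -7'): [-7]
Step 2 ('dup'): [-7, -7]
Step 3 ('div'): [1]
Step 4 ('neg'): [-1]
Step 5 ('push 0'): [-1, 0]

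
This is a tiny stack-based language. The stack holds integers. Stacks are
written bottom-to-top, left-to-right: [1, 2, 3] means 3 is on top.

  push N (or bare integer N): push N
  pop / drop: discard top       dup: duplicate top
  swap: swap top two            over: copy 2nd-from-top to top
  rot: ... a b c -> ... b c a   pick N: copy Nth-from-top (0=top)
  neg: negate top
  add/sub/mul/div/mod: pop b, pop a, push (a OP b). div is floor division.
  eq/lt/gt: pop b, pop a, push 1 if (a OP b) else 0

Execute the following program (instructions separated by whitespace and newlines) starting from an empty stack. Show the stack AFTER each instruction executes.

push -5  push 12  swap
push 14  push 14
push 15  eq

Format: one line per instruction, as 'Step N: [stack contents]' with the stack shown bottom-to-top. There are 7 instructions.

Step 1: [-5]
Step 2: [-5, 12]
Step 3: [12, -5]
Step 4: [12, -5, 14]
Step 5: [12, -5, 14, 14]
Step 6: [12, -5, 14, 14, 15]
Step 7: [12, -5, 14, 0]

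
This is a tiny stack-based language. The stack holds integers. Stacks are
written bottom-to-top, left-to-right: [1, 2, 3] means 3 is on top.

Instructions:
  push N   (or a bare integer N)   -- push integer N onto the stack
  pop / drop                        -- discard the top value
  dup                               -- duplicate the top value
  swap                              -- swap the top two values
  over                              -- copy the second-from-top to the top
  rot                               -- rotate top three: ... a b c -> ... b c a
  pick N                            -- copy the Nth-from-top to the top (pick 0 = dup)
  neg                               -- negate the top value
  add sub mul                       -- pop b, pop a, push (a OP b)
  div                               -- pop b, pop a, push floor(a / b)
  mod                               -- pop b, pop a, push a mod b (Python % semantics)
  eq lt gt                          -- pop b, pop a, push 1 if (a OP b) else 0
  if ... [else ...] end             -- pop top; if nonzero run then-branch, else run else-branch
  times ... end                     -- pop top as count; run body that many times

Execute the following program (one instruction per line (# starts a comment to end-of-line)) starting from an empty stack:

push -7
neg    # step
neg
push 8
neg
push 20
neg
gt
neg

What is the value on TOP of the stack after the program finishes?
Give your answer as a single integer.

After 'push -7': [-7]
After 'neg': [7]
After 'neg': [-7]
After 'push 8': [-7, 8]
After 'neg': [-7, -8]
After 'push 20': [-7, -8, 20]
After 'neg': [-7, -8, -20]
After 'gt': [-7, 1]
After 'neg': [-7, -1]

Answer: -1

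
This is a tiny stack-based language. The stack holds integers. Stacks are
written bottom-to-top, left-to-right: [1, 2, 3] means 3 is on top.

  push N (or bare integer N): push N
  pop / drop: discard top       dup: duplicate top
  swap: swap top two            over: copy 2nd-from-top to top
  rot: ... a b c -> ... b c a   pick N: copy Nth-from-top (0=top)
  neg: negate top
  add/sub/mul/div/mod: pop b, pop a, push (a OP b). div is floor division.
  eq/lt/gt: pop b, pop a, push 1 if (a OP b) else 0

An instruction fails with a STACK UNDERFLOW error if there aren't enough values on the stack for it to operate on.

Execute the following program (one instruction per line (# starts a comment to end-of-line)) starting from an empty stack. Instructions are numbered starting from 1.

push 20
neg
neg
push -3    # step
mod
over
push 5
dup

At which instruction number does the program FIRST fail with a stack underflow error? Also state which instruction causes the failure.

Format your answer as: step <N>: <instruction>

Answer: step 6: over

Derivation:
Step 1 ('push 20'): stack = [20], depth = 1
Step 2 ('neg'): stack = [-20], depth = 1
Step 3 ('neg'): stack = [20], depth = 1
Step 4 ('push -3'): stack = [20, -3], depth = 2
Step 5 ('mod'): stack = [-1], depth = 1
Step 6 ('over'): needs 2 value(s) but depth is 1 — STACK UNDERFLOW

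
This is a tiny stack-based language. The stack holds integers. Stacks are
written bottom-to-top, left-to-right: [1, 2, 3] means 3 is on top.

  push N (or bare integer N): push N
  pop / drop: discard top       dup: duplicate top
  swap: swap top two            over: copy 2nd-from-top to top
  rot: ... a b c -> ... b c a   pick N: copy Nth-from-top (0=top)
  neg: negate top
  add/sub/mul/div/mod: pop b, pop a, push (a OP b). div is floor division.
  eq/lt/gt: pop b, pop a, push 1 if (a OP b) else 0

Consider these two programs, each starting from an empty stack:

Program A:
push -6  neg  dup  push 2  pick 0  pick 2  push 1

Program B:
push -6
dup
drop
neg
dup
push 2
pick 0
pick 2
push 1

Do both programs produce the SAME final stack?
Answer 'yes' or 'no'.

Answer: yes

Derivation:
Program A trace:
  After 'push -6': [-6]
  After 'neg': [6]
  After 'dup': [6, 6]
  After 'push 2': [6, 6, 2]
  After 'pick 0': [6, 6, 2, 2]
  After 'pick 2': [6, 6, 2, 2, 6]
  After 'push 1': [6, 6, 2, 2, 6, 1]
Program A final stack: [6, 6, 2, 2, 6, 1]

Program B trace:
  After 'push -6': [-6]
  After 'dup': [-6, -6]
  After 'drop': [-6]
  After 'neg': [6]
  After 'dup': [6, 6]
  After 'push 2': [6, 6, 2]
  After 'pick 0': [6, 6, 2, 2]
  After 'pick 2': [6, 6, 2, 2, 6]
  After 'push 1': [6, 6, 2, 2, 6, 1]
Program B final stack: [6, 6, 2, 2, 6, 1]
Same: yes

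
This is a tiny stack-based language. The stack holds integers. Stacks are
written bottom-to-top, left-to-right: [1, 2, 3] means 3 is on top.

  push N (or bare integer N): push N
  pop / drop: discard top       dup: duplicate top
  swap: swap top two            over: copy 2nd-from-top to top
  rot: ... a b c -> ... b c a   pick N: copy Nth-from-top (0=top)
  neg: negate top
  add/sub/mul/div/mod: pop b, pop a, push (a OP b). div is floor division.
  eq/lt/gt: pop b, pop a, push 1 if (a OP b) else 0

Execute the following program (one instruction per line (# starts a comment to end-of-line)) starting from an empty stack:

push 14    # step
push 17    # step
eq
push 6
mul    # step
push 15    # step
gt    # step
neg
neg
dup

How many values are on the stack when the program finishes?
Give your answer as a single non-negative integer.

After 'push 14': stack = [14] (depth 1)
After 'push 17': stack = [14, 17] (depth 2)
After 'eq': stack = [0] (depth 1)
After 'push 6': stack = [0, 6] (depth 2)
After 'mul': stack = [0] (depth 1)
After 'push 15': stack = [0, 15] (depth 2)
After 'gt': stack = [0] (depth 1)
After 'neg': stack = [0] (depth 1)
After 'neg': stack = [0] (depth 1)
After 'dup': stack = [0, 0] (depth 2)

Answer: 2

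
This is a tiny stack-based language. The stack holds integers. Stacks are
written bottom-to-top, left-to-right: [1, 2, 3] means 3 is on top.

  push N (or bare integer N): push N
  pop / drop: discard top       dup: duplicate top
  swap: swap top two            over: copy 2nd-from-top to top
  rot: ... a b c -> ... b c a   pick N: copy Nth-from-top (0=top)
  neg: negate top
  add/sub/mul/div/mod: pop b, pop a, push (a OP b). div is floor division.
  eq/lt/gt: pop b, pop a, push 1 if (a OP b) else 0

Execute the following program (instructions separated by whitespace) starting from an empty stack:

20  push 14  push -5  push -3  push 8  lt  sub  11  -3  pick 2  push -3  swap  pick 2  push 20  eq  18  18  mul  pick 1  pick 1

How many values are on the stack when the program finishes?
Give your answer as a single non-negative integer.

After 'push 20': stack = [20] (depth 1)
After 'push 14': stack = [20, 14] (depth 2)
After 'push -5': stack = [20, 14, -5] (depth 3)
After 'push -3': stack = [20, 14, -5, -3] (depth 4)
After 'push 8': stack = [20, 14, -5, -3, 8] (depth 5)
After 'lt': stack = [20, 14, -5, 1] (depth 4)
After 'sub': stack = [20, 14, -6] (depth 3)
After 'push 11': stack = [20, 14, -6, 11] (depth 4)
After 'push -3': stack = [20, 14, -6, 11, -3] (depth 5)
After 'pick 2': stack = [20, 14, -6, 11, -3, -6] (depth 6)
After 'push -3': stack = [20, 14, -6, 11, -3, -6, -3] (depth 7)
After 'swap': stack = [20, 14, -6, 11, -3, -3, -6] (depth 7)
After 'pick 2': stack = [20, 14, -6, 11, -3, -3, -6, -3] (depth 8)
After 'push 20': stack = [20, 14, -6, 11, -3, -3, -6, -3, 20] (depth 9)
After 'eq': stack = [20, 14, -6, 11, -3, -3, -6, 0] (depth 8)
After 'push 18': stack = [20, 14, -6, 11, -3, -3, -6, 0, 18] (depth 9)
After 'push 18': stack = [20, 14, -6, 11, -3, -3, -6, 0, 18, 18] (depth 10)
After 'mul': stack = [20, 14, -6, 11, -3, -3, -6, 0, 324] (depth 9)
After 'pick 1': stack = [20, 14, -6, 11, -3, -3, -6, 0, 324, 0] (depth 10)
After 'pick 1': stack = [20, 14, -6, 11, -3, -3, -6, 0, 324, 0, 324] (depth 11)

Answer: 11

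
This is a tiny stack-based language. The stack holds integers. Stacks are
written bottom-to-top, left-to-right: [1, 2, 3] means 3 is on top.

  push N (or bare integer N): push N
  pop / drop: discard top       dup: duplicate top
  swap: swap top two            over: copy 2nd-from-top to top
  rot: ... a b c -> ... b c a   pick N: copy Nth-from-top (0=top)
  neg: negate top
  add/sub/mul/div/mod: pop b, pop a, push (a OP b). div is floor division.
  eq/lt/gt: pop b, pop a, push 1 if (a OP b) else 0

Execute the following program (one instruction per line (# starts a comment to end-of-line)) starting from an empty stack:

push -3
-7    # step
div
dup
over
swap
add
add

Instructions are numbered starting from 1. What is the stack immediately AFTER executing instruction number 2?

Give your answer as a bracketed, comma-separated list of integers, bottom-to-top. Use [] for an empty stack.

Step 1 ('push -3'): [-3]
Step 2 ('-7'): [-3, -7]

Answer: [-3, -7]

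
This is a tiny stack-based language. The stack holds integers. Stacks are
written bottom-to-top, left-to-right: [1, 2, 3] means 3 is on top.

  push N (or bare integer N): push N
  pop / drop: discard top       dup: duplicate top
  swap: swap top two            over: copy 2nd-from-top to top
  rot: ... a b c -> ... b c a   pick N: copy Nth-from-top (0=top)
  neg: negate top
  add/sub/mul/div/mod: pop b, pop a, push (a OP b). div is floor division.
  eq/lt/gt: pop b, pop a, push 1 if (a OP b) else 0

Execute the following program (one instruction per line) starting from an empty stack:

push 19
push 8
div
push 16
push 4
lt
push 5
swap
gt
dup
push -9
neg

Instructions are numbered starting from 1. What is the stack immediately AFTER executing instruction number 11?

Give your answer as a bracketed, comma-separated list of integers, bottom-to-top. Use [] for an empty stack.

Answer: [2, 1, 1, -9]

Derivation:
Step 1 ('push 19'): [19]
Step 2 ('push 8'): [19, 8]
Step 3 ('div'): [2]
Step 4 ('push 16'): [2, 16]
Step 5 ('push 4'): [2, 16, 4]
Step 6 ('lt'): [2, 0]
Step 7 ('push 5'): [2, 0, 5]
Step 8 ('swap'): [2, 5, 0]
Step 9 ('gt'): [2, 1]
Step 10 ('dup'): [2, 1, 1]
Step 11 ('push -9'): [2, 1, 1, -9]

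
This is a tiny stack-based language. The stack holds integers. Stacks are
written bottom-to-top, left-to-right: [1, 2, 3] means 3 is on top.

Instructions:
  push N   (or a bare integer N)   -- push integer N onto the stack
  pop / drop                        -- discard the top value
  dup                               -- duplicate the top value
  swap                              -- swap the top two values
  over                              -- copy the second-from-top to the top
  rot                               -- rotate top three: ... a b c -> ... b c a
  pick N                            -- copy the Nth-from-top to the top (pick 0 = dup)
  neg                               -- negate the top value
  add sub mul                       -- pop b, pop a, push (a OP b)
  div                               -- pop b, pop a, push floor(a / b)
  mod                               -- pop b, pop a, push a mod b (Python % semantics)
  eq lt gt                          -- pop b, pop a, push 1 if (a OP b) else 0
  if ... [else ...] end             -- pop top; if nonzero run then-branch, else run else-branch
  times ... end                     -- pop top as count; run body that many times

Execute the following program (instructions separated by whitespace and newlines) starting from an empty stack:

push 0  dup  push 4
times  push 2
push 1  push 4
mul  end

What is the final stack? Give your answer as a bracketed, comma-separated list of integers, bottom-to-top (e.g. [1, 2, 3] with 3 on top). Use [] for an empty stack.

Answer: [0, 0, 2, 4, 2, 4, 2, 4, 2, 4]

Derivation:
After 'push 0': [0]
After 'dup': [0, 0]
After 'push 4': [0, 0, 4]
After 'times': [0, 0]
After 'push 2': [0, 0, 2]
After 'push 1': [0, 0, 2, 1]
After 'push 4': [0, 0, 2, 1, 4]
After 'mul': [0, 0, 2, 4]
After 'push 2': [0, 0, 2, 4, 2]
After 'push 1': [0, 0, 2, 4, 2, 1]
After 'push 4': [0, 0, 2, 4, 2, 1, 4]
After 'mul': [0, 0, 2, 4, 2, 4]
After 'push 2': [0, 0, 2, 4, 2, 4, 2]
After 'push 1': [0, 0, 2, 4, 2, 4, 2, 1]
After 'push 4': [0, 0, 2, 4, 2, 4, 2, 1, 4]
After 'mul': [0, 0, 2, 4, 2, 4, 2, 4]
After 'push 2': [0, 0, 2, 4, 2, 4, 2, 4, 2]
After 'push 1': [0, 0, 2, 4, 2, 4, 2, 4, 2, 1]
After 'push 4': [0, 0, 2, 4, 2, 4, 2, 4, 2, 1, 4]
After 'mul': [0, 0, 2, 4, 2, 4, 2, 4, 2, 4]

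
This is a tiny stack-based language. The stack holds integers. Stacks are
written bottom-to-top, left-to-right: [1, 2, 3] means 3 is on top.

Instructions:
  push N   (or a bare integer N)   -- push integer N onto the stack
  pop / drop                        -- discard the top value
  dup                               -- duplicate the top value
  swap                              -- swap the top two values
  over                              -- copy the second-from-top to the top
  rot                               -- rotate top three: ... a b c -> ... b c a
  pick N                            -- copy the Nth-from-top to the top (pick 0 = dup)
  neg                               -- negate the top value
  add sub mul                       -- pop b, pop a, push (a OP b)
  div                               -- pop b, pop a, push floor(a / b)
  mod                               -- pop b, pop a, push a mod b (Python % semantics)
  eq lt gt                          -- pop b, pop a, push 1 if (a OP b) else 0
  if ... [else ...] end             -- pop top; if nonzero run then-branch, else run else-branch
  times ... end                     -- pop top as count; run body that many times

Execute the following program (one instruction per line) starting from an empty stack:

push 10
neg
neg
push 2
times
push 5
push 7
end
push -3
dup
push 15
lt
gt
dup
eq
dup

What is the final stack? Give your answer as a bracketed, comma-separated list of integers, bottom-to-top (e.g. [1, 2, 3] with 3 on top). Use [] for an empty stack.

Answer: [10, 5, 7, 5, 7, 1, 1]

Derivation:
After 'push 10': [10]
After 'neg': [-10]
After 'neg': [10]
After 'push 2': [10, 2]
After 'times': [10]
After 'push 5': [10, 5]
After 'push 7': [10, 5, 7]
After 'push 5': [10, 5, 7, 5]
After 'push 7': [10, 5, 7, 5, 7]
After 'push -3': [10, 5, 7, 5, 7, -3]
After 'dup': [10, 5, 7, 5, 7, -3, -3]
After 'push 15': [10, 5, 7, 5, 7, -3, -3, 15]
After 'lt': [10, 5, 7, 5, 7, -3, 1]
After 'gt': [10, 5, 7, 5, 7, 0]
After 'dup': [10, 5, 7, 5, 7, 0, 0]
After 'eq': [10, 5, 7, 5, 7, 1]
After 'dup': [10, 5, 7, 5, 7, 1, 1]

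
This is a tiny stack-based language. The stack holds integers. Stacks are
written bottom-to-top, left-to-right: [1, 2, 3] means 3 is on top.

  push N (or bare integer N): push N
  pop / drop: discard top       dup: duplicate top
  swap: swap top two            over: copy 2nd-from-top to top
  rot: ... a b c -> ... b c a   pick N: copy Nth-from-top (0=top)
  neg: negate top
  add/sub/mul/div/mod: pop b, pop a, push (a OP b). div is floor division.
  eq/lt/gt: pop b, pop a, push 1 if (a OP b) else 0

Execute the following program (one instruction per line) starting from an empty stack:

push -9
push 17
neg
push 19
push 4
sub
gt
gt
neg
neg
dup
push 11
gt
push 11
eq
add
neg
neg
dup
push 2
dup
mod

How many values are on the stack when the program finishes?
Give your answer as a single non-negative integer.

After 'push -9': stack = [-9] (depth 1)
After 'push 17': stack = [-9, 17] (depth 2)
After 'neg': stack = [-9, -17] (depth 2)
After 'push 19': stack = [-9, -17, 19] (depth 3)
After 'push 4': stack = [-9, -17, 19, 4] (depth 4)
After 'sub': stack = [-9, -17, 15] (depth 3)
After 'gt': stack = [-9, 0] (depth 2)
After 'gt': stack = [0] (depth 1)
After 'neg': stack = [0] (depth 1)
After 'neg': stack = [0] (depth 1)
  ...
After 'gt': stack = [0, 0] (depth 2)
After 'push 11': stack = [0, 0, 11] (depth 3)
After 'eq': stack = [0, 0] (depth 2)
After 'add': stack = [0] (depth 1)
After 'neg': stack = [0] (depth 1)
After 'neg': stack = [0] (depth 1)
After 'dup': stack = [0, 0] (depth 2)
After 'push 2': stack = [0, 0, 2] (depth 3)
After 'dup': stack = [0, 0, 2, 2] (depth 4)
After 'mod': stack = [0, 0, 0] (depth 3)

Answer: 3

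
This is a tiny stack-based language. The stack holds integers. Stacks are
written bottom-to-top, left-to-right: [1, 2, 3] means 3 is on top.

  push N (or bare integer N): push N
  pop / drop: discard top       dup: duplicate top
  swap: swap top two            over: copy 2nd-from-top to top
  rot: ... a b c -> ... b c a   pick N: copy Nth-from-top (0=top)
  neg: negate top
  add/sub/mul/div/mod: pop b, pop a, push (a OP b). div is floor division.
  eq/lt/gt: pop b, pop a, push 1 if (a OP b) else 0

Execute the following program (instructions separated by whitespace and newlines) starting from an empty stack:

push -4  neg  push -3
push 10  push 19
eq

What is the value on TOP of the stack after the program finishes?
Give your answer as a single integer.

Answer: 0

Derivation:
After 'push -4': [-4]
After 'neg': [4]
After 'push -3': [4, -3]
After 'push 10': [4, -3, 10]
After 'push 19': [4, -3, 10, 19]
After 'eq': [4, -3, 0]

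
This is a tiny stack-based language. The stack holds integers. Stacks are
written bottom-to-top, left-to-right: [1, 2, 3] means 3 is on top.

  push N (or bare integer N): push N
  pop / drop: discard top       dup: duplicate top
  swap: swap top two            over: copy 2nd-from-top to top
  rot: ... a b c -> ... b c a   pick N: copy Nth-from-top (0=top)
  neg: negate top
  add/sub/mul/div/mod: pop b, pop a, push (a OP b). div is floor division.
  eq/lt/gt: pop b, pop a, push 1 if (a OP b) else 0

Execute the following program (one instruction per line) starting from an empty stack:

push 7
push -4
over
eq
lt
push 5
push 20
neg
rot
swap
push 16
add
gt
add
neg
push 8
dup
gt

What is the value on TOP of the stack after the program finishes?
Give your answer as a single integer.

After 'push 7': [7]
After 'push -4': [7, -4]
After 'over': [7, -4, 7]
After 'eq': [7, 0]
After 'lt': [0]
After 'push 5': [0, 5]
After 'push 20': [0, 5, 20]
After 'neg': [0, 5, -20]
After 'rot': [5, -20, 0]
After 'swap': [5, 0, -20]
After 'push 16': [5, 0, -20, 16]
After 'add': [5, 0, -4]
After 'gt': [5, 1]
After 'add': [6]
After 'neg': [-6]
After 'push 8': [-6, 8]
After 'dup': [-6, 8, 8]
After 'gt': [-6, 0]

Answer: 0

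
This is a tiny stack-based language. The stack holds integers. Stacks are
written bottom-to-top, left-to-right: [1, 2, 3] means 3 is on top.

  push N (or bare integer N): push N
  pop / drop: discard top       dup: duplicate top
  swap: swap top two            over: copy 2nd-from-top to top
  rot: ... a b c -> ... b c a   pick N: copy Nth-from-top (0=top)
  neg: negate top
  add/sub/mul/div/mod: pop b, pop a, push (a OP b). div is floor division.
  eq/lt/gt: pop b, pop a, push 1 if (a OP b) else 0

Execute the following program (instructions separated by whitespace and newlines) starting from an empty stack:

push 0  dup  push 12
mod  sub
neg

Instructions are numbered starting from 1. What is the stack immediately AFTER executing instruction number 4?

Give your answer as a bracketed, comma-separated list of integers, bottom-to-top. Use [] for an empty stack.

Answer: [0, 0]

Derivation:
Step 1 ('push 0'): [0]
Step 2 ('dup'): [0, 0]
Step 3 ('push 12'): [0, 0, 12]
Step 4 ('mod'): [0, 0]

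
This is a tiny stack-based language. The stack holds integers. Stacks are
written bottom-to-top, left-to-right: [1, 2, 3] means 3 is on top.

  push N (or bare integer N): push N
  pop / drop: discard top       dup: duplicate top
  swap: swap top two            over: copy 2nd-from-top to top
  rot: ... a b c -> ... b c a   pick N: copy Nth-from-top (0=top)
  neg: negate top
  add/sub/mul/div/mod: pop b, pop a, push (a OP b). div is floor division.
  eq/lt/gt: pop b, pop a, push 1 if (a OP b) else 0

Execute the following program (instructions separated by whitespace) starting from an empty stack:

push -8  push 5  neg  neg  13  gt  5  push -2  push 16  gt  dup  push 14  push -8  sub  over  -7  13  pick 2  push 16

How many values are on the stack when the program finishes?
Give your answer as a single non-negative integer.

After 'push -8': stack = [-8] (depth 1)
After 'push 5': stack = [-8, 5] (depth 2)
After 'neg': stack = [-8, -5] (depth 2)
After 'neg': stack = [-8, 5] (depth 2)
After 'push 13': stack = [-8, 5, 13] (depth 3)
After 'gt': stack = [-8, 0] (depth 2)
After 'push 5': stack = [-8, 0, 5] (depth 3)
After 'push -2': stack = [-8, 0, 5, -2] (depth 4)
After 'push 16': stack = [-8, 0, 5, -2, 16] (depth 5)
After 'gt': stack = [-8, 0, 5, 0] (depth 4)
After 'dup': stack = [-8, 0, 5, 0, 0] (depth 5)
After 'push 14': stack = [-8, 0, 5, 0, 0, 14] (depth 6)
After 'push -8': stack = [-8, 0, 5, 0, 0, 14, -8] (depth 7)
After 'sub': stack = [-8, 0, 5, 0, 0, 22] (depth 6)
After 'over': stack = [-8, 0, 5, 0, 0, 22, 0] (depth 7)
After 'push -7': stack = [-8, 0, 5, 0, 0, 22, 0, -7] (depth 8)
After 'push 13': stack = [-8, 0, 5, 0, 0, 22, 0, -7, 13] (depth 9)
After 'pick 2': stack = [-8, 0, 5, 0, 0, 22, 0, -7, 13, 0] (depth 10)
After 'push 16': stack = [-8, 0, 5, 0, 0, 22, 0, -7, 13, 0, 16] (depth 11)

Answer: 11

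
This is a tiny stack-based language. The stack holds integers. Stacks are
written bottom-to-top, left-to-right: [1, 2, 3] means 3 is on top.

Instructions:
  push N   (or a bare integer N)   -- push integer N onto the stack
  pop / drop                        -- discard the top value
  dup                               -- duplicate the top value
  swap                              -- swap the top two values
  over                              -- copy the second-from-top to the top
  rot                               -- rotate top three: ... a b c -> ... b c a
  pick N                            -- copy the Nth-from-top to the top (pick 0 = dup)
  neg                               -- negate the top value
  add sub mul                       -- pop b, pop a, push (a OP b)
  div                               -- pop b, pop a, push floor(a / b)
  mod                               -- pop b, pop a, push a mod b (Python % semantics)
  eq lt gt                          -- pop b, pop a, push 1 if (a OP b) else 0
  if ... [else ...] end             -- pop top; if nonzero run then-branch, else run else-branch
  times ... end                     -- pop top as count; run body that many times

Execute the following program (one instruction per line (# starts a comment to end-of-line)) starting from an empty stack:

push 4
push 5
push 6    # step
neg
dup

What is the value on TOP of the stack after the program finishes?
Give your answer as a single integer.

Answer: -6

Derivation:
After 'push 4': [4]
After 'push 5': [4, 5]
After 'push 6': [4, 5, 6]
After 'neg': [4, 5, -6]
After 'dup': [4, 5, -6, -6]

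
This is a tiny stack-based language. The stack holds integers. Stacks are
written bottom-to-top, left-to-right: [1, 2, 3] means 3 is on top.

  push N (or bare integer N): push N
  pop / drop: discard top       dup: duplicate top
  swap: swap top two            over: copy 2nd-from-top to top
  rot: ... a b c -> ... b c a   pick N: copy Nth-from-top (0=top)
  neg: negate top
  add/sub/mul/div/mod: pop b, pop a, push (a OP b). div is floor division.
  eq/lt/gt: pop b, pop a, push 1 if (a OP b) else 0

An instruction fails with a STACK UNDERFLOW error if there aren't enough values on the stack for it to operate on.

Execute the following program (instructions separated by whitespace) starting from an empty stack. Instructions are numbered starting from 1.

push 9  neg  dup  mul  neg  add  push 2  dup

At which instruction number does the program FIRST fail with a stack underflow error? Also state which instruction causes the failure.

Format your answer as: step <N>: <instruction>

Step 1 ('push 9'): stack = [9], depth = 1
Step 2 ('neg'): stack = [-9], depth = 1
Step 3 ('dup'): stack = [-9, -9], depth = 2
Step 4 ('mul'): stack = [81], depth = 1
Step 5 ('neg'): stack = [-81], depth = 1
Step 6 ('add'): needs 2 value(s) but depth is 1 — STACK UNDERFLOW

Answer: step 6: add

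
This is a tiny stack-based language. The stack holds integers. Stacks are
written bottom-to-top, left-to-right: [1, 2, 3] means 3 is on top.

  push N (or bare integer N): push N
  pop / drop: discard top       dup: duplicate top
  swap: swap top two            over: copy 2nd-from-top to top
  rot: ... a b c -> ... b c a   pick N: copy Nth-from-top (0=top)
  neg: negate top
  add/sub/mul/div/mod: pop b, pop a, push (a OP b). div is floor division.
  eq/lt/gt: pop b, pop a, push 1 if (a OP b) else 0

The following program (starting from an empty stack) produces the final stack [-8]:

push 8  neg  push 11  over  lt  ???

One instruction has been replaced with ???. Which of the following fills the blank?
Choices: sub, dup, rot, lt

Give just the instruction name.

Stack before ???: [-8, 0]
Stack after ???:  [-8]
Checking each choice:
  sub: MATCH
  dup: produces [-8, 0, 0]
  rot: stack underflow (need 3, have 2)
  lt: produces [1]


Answer: sub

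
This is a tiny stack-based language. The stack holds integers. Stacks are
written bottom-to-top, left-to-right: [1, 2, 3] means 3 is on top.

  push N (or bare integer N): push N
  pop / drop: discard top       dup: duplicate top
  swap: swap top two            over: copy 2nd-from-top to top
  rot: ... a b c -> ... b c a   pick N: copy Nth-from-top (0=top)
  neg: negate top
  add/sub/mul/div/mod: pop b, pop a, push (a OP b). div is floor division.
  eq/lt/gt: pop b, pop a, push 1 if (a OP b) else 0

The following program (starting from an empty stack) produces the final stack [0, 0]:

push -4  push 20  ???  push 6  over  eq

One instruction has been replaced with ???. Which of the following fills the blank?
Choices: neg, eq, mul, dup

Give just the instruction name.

Stack before ???: [-4, 20]
Stack after ???:  [0]
Checking each choice:
  neg: produces [-4, -20, 0]
  eq: MATCH
  mul: produces [-80, 0]
  dup: produces [-4, 20, 20, 0]


Answer: eq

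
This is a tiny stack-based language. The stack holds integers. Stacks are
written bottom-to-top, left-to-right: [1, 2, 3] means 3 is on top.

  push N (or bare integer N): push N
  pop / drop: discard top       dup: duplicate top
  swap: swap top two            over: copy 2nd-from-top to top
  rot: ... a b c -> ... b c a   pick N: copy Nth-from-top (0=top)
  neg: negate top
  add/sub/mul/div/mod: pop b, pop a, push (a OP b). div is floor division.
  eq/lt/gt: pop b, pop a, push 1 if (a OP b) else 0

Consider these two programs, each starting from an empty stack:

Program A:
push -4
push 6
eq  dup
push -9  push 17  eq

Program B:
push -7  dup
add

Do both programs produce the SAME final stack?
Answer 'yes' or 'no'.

Program A trace:
  After 'push -4': [-4]
  After 'push 6': [-4, 6]
  After 'eq': [0]
  After 'dup': [0, 0]
  After 'push -9': [0, 0, -9]
  After 'push 17': [0, 0, -9, 17]
  After 'eq': [0, 0, 0]
Program A final stack: [0, 0, 0]

Program B trace:
  After 'push -7': [-7]
  After 'dup': [-7, -7]
  After 'add': [-14]
Program B final stack: [-14]
Same: no

Answer: no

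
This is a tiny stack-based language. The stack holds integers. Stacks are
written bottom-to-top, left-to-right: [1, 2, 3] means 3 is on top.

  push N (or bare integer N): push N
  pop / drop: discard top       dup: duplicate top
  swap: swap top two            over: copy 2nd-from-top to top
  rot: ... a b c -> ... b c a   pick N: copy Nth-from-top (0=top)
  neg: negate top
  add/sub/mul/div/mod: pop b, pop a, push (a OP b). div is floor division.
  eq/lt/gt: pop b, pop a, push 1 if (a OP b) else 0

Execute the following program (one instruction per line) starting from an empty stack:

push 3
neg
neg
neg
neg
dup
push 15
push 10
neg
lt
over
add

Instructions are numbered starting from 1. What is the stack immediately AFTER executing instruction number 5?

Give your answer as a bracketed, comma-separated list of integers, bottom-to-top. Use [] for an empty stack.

Answer: [3]

Derivation:
Step 1 ('push 3'): [3]
Step 2 ('neg'): [-3]
Step 3 ('neg'): [3]
Step 4 ('neg'): [-3]
Step 5 ('neg'): [3]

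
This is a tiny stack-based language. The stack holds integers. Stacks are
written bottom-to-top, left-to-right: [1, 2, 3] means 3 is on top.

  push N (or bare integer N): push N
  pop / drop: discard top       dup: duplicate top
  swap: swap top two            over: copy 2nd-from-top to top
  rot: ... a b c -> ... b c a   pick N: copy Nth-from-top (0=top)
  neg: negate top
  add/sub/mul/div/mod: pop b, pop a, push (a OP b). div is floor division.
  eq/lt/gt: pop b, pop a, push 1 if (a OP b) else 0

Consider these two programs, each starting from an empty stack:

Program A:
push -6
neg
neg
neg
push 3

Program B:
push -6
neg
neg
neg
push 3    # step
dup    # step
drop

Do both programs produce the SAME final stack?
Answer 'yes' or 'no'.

Program A trace:
  After 'push -6': [-6]
  After 'neg': [6]
  After 'neg': [-6]
  After 'neg': [6]
  After 'push 3': [6, 3]
Program A final stack: [6, 3]

Program B trace:
  After 'push -6': [-6]
  After 'neg': [6]
  After 'neg': [-6]
  After 'neg': [6]
  After 'push 3': [6, 3]
  After 'dup': [6, 3, 3]
  After 'drop': [6, 3]
Program B final stack: [6, 3]
Same: yes

Answer: yes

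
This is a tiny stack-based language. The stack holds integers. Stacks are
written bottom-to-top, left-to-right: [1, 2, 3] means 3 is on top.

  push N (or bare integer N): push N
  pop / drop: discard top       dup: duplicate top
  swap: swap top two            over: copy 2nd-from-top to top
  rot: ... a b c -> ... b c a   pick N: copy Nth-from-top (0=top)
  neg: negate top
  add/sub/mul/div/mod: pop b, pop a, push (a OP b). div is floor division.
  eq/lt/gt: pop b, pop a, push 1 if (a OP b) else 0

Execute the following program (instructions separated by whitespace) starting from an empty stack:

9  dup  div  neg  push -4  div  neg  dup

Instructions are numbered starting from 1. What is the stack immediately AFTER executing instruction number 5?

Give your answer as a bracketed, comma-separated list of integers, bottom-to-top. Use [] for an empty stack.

Step 1 ('9'): [9]
Step 2 ('dup'): [9, 9]
Step 3 ('div'): [1]
Step 4 ('neg'): [-1]
Step 5 ('push -4'): [-1, -4]

Answer: [-1, -4]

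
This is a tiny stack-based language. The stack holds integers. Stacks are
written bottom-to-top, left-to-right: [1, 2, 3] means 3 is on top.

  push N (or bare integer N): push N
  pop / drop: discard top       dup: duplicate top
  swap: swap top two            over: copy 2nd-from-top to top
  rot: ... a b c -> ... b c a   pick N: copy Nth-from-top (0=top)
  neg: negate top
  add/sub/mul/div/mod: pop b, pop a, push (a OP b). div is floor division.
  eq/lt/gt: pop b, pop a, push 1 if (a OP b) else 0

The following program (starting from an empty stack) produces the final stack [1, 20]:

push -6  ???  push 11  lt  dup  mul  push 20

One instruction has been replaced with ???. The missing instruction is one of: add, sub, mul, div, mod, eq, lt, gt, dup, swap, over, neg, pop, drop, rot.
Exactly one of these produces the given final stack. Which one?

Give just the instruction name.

Answer: neg

Derivation:
Stack before ???: [-6]
Stack after ???:  [6]
The instruction that transforms [-6] -> [6] is: neg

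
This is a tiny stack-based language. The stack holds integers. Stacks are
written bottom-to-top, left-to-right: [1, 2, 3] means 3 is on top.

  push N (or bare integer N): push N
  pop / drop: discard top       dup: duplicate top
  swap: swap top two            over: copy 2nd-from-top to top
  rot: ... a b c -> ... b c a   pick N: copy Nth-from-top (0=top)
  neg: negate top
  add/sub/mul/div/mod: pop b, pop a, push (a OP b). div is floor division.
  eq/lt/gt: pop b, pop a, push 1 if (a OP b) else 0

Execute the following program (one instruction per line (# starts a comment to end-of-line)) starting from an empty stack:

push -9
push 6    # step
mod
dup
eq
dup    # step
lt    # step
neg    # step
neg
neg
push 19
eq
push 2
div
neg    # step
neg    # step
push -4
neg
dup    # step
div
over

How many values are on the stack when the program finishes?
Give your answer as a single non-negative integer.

After 'push -9': stack = [-9] (depth 1)
After 'push 6': stack = [-9, 6] (depth 2)
After 'mod': stack = [3] (depth 1)
After 'dup': stack = [3, 3] (depth 2)
After 'eq': stack = [1] (depth 1)
After 'dup': stack = [1, 1] (depth 2)
After 'lt': stack = [0] (depth 1)
After 'neg': stack = [0] (depth 1)
After 'neg': stack = [0] (depth 1)
After 'neg': stack = [0] (depth 1)
  ...
After 'eq': stack = [0] (depth 1)
After 'push 2': stack = [0, 2] (depth 2)
After 'div': stack = [0] (depth 1)
After 'neg': stack = [0] (depth 1)
After 'neg': stack = [0] (depth 1)
After 'push -4': stack = [0, -4] (depth 2)
After 'neg': stack = [0, 4] (depth 2)
After 'dup': stack = [0, 4, 4] (depth 3)
After 'div': stack = [0, 1] (depth 2)
After 'over': stack = [0, 1, 0] (depth 3)

Answer: 3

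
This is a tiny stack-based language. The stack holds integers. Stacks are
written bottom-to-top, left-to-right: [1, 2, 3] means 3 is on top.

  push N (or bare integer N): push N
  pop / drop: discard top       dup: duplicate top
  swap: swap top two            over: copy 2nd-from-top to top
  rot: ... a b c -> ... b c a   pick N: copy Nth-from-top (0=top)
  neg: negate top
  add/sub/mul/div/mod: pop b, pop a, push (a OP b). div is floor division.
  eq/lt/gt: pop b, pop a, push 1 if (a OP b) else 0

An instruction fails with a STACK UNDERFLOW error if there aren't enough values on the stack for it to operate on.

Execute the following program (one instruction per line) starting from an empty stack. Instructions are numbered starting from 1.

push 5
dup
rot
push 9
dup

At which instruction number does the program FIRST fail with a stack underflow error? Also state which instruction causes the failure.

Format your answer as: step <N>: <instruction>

Step 1 ('push 5'): stack = [5], depth = 1
Step 2 ('dup'): stack = [5, 5], depth = 2
Step 3 ('rot'): needs 3 value(s) but depth is 2 — STACK UNDERFLOW

Answer: step 3: rot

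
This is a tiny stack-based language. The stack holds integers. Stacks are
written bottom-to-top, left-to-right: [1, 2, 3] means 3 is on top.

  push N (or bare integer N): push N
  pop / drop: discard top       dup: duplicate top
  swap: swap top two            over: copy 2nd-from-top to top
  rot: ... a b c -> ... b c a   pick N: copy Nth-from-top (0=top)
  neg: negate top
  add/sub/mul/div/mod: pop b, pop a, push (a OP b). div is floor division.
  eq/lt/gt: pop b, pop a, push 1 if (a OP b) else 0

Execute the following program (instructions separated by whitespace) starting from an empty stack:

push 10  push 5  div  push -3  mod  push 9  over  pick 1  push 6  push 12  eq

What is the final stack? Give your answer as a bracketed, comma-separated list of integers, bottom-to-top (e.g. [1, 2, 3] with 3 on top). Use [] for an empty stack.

After 'push 10': [10]
After 'push 5': [10, 5]
After 'div': [2]
After 'push -3': [2, -3]
After 'mod': [-1]
After 'push 9': [-1, 9]
After 'over': [-1, 9, -1]
After 'pick 1': [-1, 9, -1, 9]
After 'push 6': [-1, 9, -1, 9, 6]
After 'push 12': [-1, 9, -1, 9, 6, 12]
After 'eq': [-1, 9, -1, 9, 0]

Answer: [-1, 9, -1, 9, 0]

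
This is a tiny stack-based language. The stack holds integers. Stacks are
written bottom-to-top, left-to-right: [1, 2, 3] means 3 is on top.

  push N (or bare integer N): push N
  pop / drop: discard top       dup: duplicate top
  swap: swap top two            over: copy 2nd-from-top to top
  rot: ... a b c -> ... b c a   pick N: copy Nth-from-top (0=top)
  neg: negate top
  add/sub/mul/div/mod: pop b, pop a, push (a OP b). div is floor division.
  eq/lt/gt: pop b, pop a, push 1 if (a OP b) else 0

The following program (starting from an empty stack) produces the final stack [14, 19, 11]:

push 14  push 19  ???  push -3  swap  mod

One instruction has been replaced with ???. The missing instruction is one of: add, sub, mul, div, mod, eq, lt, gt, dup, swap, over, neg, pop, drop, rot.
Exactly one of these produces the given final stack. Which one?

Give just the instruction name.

Answer: over

Derivation:
Stack before ???: [14, 19]
Stack after ???:  [14, 19, 14]
The instruction that transforms [14, 19] -> [14, 19, 14] is: over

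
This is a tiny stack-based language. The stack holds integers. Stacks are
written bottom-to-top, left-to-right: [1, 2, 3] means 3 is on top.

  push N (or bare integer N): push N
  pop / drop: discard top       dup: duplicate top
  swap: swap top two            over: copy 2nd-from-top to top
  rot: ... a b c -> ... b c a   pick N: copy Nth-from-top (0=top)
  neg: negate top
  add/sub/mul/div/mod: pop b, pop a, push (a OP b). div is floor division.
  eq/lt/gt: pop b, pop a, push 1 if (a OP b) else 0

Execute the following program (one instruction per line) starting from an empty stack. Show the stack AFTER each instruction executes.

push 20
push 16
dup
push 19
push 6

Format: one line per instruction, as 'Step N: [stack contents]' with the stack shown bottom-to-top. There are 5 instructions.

Step 1: [20]
Step 2: [20, 16]
Step 3: [20, 16, 16]
Step 4: [20, 16, 16, 19]
Step 5: [20, 16, 16, 19, 6]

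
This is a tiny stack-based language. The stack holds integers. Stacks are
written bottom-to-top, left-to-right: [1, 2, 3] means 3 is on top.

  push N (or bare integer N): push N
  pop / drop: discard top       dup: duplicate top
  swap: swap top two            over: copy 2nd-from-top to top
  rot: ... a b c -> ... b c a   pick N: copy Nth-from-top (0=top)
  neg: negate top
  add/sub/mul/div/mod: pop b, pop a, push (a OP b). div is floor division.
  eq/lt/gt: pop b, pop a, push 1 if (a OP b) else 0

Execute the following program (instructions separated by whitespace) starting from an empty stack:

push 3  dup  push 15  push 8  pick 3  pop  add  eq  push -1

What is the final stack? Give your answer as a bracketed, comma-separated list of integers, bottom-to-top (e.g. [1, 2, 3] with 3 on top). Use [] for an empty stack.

Answer: [3, 0, -1]

Derivation:
After 'push 3': [3]
After 'dup': [3, 3]
After 'push 15': [3, 3, 15]
After 'push 8': [3, 3, 15, 8]
After 'pick 3': [3, 3, 15, 8, 3]
After 'pop': [3, 3, 15, 8]
After 'add': [3, 3, 23]
After 'eq': [3, 0]
After 'push -1': [3, 0, -1]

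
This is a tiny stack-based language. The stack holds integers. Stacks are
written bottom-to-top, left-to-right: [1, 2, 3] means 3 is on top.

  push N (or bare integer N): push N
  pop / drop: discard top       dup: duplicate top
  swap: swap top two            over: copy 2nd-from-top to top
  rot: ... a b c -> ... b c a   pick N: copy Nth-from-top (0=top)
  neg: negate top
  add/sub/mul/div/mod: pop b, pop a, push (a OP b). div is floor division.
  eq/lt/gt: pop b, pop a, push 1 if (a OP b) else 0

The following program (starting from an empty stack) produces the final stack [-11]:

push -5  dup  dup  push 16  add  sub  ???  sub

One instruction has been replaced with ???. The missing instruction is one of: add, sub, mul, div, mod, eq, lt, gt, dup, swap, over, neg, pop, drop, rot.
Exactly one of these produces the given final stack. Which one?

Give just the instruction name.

Answer: swap

Derivation:
Stack before ???: [-5, -16]
Stack after ???:  [-16, -5]
The instruction that transforms [-5, -16] -> [-16, -5] is: swap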